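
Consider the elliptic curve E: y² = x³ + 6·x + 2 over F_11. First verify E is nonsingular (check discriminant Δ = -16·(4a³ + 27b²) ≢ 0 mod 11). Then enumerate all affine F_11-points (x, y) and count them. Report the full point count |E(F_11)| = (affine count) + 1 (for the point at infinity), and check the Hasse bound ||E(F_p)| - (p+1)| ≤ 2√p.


Affine points = {(1, 3), (1, 8), (2, 0), (3, 5), (3, 6), (5, 5), (5, 6), (6, 1), (6, 10), (8, 1), (8, 10), (9, 2), (9, 9)}; affine count = 13; |E(F_11)| = 14.

Discriminant check: Δ ∝ 4a³ + 27b² = 4·6³ + 27·2² = 4·216 + 27·4 ≡ 4 (mod 11). Nonzero ⇒ E is nonsingular.
For each x ∈ F_11, compute rhs = x³ + 6·x + 2 mod 11, then count y ∈ F_11 with y² ≡ rhs.
  x = 0: rhs = 2, matching y values: none (0 points).
  x = 1: rhs = 9, matching y values: 3, 8 (2 points).
  x = 2: rhs = 0, matching y values: 0 (1 points).
  x = 3: rhs = 3, matching y values: 5, 6 (2 points).
  x = 4: rhs = 2, matching y values: none (0 points).
  x = 5: rhs = 3, matching y values: 5, 6 (2 points).
  x = 6: rhs = 1, matching y values: 1, 10 (2 points).
  x = 7: rhs = 2, matching y values: none (0 points).
  x = 8: rhs = 1, matching y values: 1, 10 (2 points).
  x = 9: rhs = 4, matching y values: 2, 9 (2 points).
  x = 10: rhs = 6, matching y values: none (0 points).
Total affine count: 13.
Full point count |E(F_11)| = 13 + 1 = 14.
Hasse bound: |14 − (11+1)| = |2| = 2 ≤ 2√11 ≈ 6.6332 ✓.


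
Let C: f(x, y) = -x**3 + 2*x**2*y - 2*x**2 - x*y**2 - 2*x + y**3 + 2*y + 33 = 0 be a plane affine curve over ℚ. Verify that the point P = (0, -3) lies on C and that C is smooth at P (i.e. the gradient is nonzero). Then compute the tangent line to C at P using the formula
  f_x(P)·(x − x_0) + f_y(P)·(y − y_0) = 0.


Tangent line at P: -11*x + 29*y + 87 = 0.

Step 1: f(0, -3) = 0, so P lies on C.
Step 2: partial derivatives
  f_x(x, y) = -3*x**2 + 4*x*y - 4*x - y**2 - 2, f_y(x, y) = 2*x**2 - 2*x*y + 3*y**2 + 2.
  f_x(P) = -11, f_y(P) = 29 (gradient nonzero, so P is smooth).
Step 3: tangent line at P: -11·(x − 0) + 29·(y − -3) = 0.
Expanding: -11*x + 29*y + 87 = 0.


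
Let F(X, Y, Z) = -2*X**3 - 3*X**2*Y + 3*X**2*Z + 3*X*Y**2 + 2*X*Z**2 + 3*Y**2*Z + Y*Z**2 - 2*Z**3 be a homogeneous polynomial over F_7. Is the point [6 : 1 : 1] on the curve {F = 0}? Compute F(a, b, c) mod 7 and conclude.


F(6,1,1) ≡ 6 (mod 7); P is NOT on the curve.

Evaluate F(6, 1, 1) term-by-term (mod 7).
  -2*X**3 ↦ -2·216·1·1 = -432
  -3*X**2*Y ↦ -3·36·1·1 = -108
  3*X**2*Z ↦ 3·36·1·1 = 108
  3*X*Y**2 ↦ 3·6·1·1 = 18
  2*X*Z**2 ↦ 2·6·1·1 = 12
  3*Y**2*Z ↦ 3·1·1·1 = 3
  Y*Z**2 ↦ 1·1·1·1 = 1
  -2*Z**3 ↦ -2·1·1·1 = -2
Sum: F(6, 1, 1) = (-432) + (-108) + (108) + (18) + (12) + (3) + (1) + (-2) = -400.
Reducing mod 7: -400 ≡ 6 (mod 7).
Since F(a, b, c) ≡ 6 ≠ 0 (mod 7), P does NOT lie on the curve.


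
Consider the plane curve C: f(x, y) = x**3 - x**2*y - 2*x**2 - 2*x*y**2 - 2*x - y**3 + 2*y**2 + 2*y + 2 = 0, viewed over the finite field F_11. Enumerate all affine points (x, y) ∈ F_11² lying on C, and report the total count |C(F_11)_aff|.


Affine F_11-points: {(0, 4), (1, 5), (2, 2), (2, 5), (3, 2), (3, 7), (3, 9), (4, 5), (9, 3), (9, 6), (9, 8), (10, 2)}; count = 12.

For each of the 121 pairs (x, y) ∈ F_11², evaluate f(x, y) mod 11. Record the zeros.
  x = 0: [0↦2, 1↦5, 2↦6, 3↦10, 4↦0, 5↦3, 6↦2, 7↦2, 8↦8, 9↦3, 10↦3]  zeros at y ∈ {4}
  x = 1: [0↦10, 1↦10, 2↦4, 3↦8, 4↦5, 5↦0, 6↦9, 7↦4, 8↦1, 9↦5, 10↦10]  zeros at y ∈ {5}
  x = 2: [0↦9, 1↦4, 2↦0, 3↦2, 4↦4, 5↦0, 6↦6, 7↦5, 8↦2, 9↦2, 10↦10]  zeros at y ∈ {2, 5}
  x = 3: [0↦5, 1↦4, 2↦0, 3↦9, 4↦3, 5↦9, 6↦10, 7↦0, 8↦6, 9↦0, 10↦9]  zeros at y ∈ {2, 7, 9}
  x = 4: [0↦4, 1↦5, 2↦10, 3↦2, 4↦8, 5↦0, 6↦5, 7↦6, 8↦8, 9↦5, 10↦2]  zeros at y ∈ {5}
  x = 5: [0↦1, 1↦2, 2↦3, 3↦9, 4↦3, 5↦1, 6↦8, 7↦7, 8↦3, 9↦1, 10↦6]  zeros at y ∈ ∅
  x = 6: [0↦2, 1↦1, 2↦7, 3↦3, 4↦5, 5↦7, 6↦3, 7↦9, 8↦8, 9↦5, 10↦5]  zeros at y ∈ ∅
  x = 7: [0↦2, 1↦8, 2↦6, 3↦1, 4↦9, 5↦2, 6↦7, 7↦7, 8↦7, 9↦1, 10↦5]  zeros at y ∈ ∅
  x = 8: [0↦7, 1↦7, 2↦6, 3↦9, 4↦10, 5↦3, 6↦4, 7↦7, 8↦6, 9↦6, 10↦1]  zeros at y ∈ ∅
  x = 9: [0↦1, 1↦4, 2↦2, 3↦0, 4↦3, 5↦5, 6↦0, 7↦4, 8↦0, 9↦4, 10↦10]  zeros at y ∈ {3, 6, 8}
  x = 10: [0↦1, 1↦5, 2↦0, 3↦2, 4↦5, 5↦3, 6↦1, 7↦4, 8↦6, 9↦1, 10↦5]  zeros at y ∈ {2}
Collecting zeros: affine points = {(0, 4), (1, 5), (2, 2), (2, 5), (3, 2), (3, 7), (3, 9), (4, 5), (9, 3), (9, 6), (9, 8), (10, 2)}.
Total count |C(F_11)_aff| = 12.


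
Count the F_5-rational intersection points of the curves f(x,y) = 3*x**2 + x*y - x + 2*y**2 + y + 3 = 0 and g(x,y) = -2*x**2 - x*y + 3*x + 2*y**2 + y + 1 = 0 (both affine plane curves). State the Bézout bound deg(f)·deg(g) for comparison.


Common zeros: {(4, 3)}; count = 1; Bézout bound = 4.

deg(f) = 2, deg(g) = 2, so Bézout bound = 4.
Scan x ∈ F_5. For each x, list the y ∈ F_5 with f(x, y) ≡ 0 and those with g(x, y) ≡ 0 (mod 5); the common zeros in that column are the intersection.
  x = 0: f ≡ 0 at y ∈ ∅; g ≡ 0 at y ∈ ∅; common: ∅.
  x = 1: f ≡ 0 at y ∈ {0, 4}; g ≡ 0 at y ∈ {2, 3}; common: ∅.
  x = 2: f ≡ 0 at y ∈ {3}; g ≡ 0 at y ∈ {1, 2}; common: ∅.
  x = 3: f ≡ 0 at y ∈ {4}; g ≡ 0 at y ∈ ∅; common: ∅.
  x = 4: f ≡ 0 at y ∈ {2, 3}; g ≡ 0 at y ∈ {1, 3}; common: {3}.
Collecting: common zeros = {(4, 3)}, so the count is 1.
Comparison with the Bézout bound: 1 ≤ 4 = deg(f)·deg(g), as expected for curves with no common component (the affine F_5-count falls short of the bound because intersections may lie at infinity, over extension fields, or carry multiplicity).


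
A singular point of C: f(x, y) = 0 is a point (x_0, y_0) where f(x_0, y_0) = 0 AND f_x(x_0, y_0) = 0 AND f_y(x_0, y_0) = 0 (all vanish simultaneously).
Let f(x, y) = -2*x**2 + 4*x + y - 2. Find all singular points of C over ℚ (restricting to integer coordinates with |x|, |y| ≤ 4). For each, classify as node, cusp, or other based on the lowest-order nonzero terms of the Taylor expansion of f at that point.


No singular points in the scanned grid; C is smooth there.

Compute partial derivatives:
  f_x = 4 - 4*x.
  f_y = 1.
f_y = 1 is a nonzero constant, so f_y never vanishes: no point (x, y) can satisfy f = f_x = f_y = 0. In particular no (x, y) ∈ {−4, ..., 4}² is singular; the curve is smooth.


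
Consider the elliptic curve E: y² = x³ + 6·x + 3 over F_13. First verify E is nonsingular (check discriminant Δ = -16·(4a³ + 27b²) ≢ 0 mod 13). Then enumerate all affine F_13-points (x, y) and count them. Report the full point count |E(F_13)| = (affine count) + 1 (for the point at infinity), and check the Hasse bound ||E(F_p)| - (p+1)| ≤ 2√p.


Affine points = {(0, 4), (0, 9), (1, 6), (1, 7), (2, 6), (2, 7), (3, 3), (3, 10), (4, 0), (8, 2), (8, 11), (10, 6), (10, 7), (11, 3), (11, 10), (12, 3), (12, 10)}; affine count = 17; |E(F_13)| = 18.

Discriminant check: Δ ∝ 4a³ + 27b² = 4·6³ + 27·3² = 4·216 + 27·9 ≡ 2 (mod 13). Nonzero ⇒ E is nonsingular.
For each x ∈ F_13, compute rhs = x³ + 6·x + 3 mod 13, then count y ∈ F_13 with y² ≡ rhs.
  x = 0: rhs = 3, matching y values: 4, 9 (2 points).
  x = 1: rhs = 10, matching y values: 6, 7 (2 points).
  x = 2: rhs = 10, matching y values: 6, 7 (2 points).
  x = 3: rhs = 9, matching y values: 3, 10 (2 points).
  x = 4: rhs = 0, matching y values: 0 (1 points).
  x = 5: rhs = 2, matching y values: none (0 points).
  x = 6: rhs = 8, matching y values: none (0 points).
  x = 7: rhs = 11, matching y values: none (0 points).
  x = 8: rhs = 4, matching y values: 2, 11 (2 points).
  x = 9: rhs = 6, matching y values: none (0 points).
  x = 10: rhs = 10, matching y values: 6, 7 (2 points).
  x = 11: rhs = 9, matching y values: 3, 10 (2 points).
  x = 12: rhs = 9, matching y values: 3, 10 (2 points).
Total affine count: 17.
Full point count |E(F_13)| = 17 + 1 = 18.
Hasse bound: |18 − (13+1)| = |4| = 4 ≤ 2√13 ≈ 7.2111 ✓.


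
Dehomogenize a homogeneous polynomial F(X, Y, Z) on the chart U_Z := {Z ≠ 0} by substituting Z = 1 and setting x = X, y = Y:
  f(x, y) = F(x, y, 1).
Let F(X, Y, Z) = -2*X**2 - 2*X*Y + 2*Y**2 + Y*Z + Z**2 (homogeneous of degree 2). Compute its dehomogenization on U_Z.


f(x, y) = -2*x**2 - 2*x*y + 2*y**2 + y + 1

On U_Z we set Z = 1. Each monomial c·X^i·Y^j·Z^k in F becomes c·x^i·y^j·1^k = c·x^i·y^j.
Substituting Z = 1: F(X, Y, 1) = -2*x**2 - 2*x*y + 2*y**2 + y + 1.
Note: deg(f) ≤ deg(F) = 2; strict inequality happens when F is divisible by Z (lost terms).


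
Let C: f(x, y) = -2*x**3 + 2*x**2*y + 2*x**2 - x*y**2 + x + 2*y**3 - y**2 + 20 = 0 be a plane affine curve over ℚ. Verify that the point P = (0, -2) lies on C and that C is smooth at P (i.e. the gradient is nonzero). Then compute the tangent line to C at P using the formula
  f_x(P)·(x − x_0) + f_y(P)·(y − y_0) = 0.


Tangent line at P: -3*x + 28*y + 56 = 0.

Step 1: f(0, -2) = 0, so P lies on C.
Step 2: partial derivatives
  f_x(x, y) = -6*x**2 + 4*x*y + 4*x - y**2 + 1, f_y(x, y) = 2*x**2 - 2*x*y + 6*y**2 - 2*y.
  f_x(P) = -3, f_y(P) = 28 (gradient nonzero, so P is smooth).
Step 3: tangent line at P: -3·(x − 0) + 28·(y − -2) = 0.
Expanding: -3*x + 28*y + 56 = 0.


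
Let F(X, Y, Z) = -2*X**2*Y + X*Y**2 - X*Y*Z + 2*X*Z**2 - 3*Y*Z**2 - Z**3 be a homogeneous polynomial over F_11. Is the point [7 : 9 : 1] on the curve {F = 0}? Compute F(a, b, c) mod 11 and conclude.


F(7,9,1) ≡ 4 (mod 11); P is NOT on the curve.

Evaluate F(7, 9, 1) term-by-term (mod 11).
  -2*X**2*Y ↦ -2·49·9·1 = -882
  X*Y**2 ↦ 1·7·81·1 = 567
  -X*Y*Z ↦ -1·7·9·1 = -63
  2*X*Z**2 ↦ 2·7·1·1 = 14
  -3*Y*Z**2 ↦ -3·1·9·1 = -27
  -Z**3 ↦ -1·1·1·1 = -1
Sum: F(7, 9, 1) = (-882) + (567) + (-63) + (14) + (-27) + (-1) = -392.
Reducing mod 11: -392 ≡ 4 (mod 11).
Since F(a, b, c) ≡ 4 ≠ 0 (mod 11), P does NOT lie on the curve.


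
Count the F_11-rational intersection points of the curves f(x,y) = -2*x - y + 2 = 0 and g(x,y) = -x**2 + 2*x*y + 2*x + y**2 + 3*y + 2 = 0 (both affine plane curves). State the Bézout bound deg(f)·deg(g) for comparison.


Common zeros: ∅; count = 0; Bézout bound = 2.

deg(f) = 1, deg(g) = 2, so Bézout bound = 2.
Scan x ∈ F_11. For each x, list the y ∈ F_11 with f(x, y) ≡ 0 and those with g(x, y) ≡ 0 (mod 11); the common zeros in that column are the intersection.
  x = 0: f ≡ 0 at y ∈ {2}; g ≡ 0 at y ∈ {9, 10}; common: ∅.
  x = 1: f ≡ 0 at y ∈ {0}; g ≡ 0 at y ∈ ∅; common: ∅.
  x = 2: f ≡ 0 at y ∈ {9}; g ≡ 0 at y ∈ ∅; common: ∅.
  x = 3: f ≡ 0 at y ∈ {7}; g ≡ 0 at y ∈ ∅; common: ∅.
  x = 4: f ≡ 0 at y ∈ {5}; g ≡ 0 at y ∈ ∅; common: ∅.
  x = 5: f ≡ 0 at y ∈ {3}; g ≡ 0 at y ∈ {4, 5}; common: ∅.
  x = 6: f ≡ 0 at y ∈ {1}; g ≡ 0 at y ∈ {0, 7}; common: ∅.
  x = 7: f ≡ 0 at y ∈ {10}; g ≡ 0 at y ∈ {0, 5}; common: ∅.
  x = 8: f ≡ 0 at y ∈ {8}; g ≡ 0 at y ∈ ∅; common: ∅.
  x = 9: f ≡ 0 at y ∈ {6}; g ≡ 0 at y ∈ {3, 9}; common: ∅.
  x = 10: f ≡ 0 at y ∈ {4}; g ≡ 0 at y ∈ {3, 7}; common: ∅.
Collecting: common zeros = ∅, so the count is 0.
Comparison with the Bézout bound: 0 ≤ 2 = deg(f)·deg(g), as expected for curves with no common component (the affine F_11-count falls short of the bound because intersections may lie at infinity, over extension fields, or carry multiplicity).


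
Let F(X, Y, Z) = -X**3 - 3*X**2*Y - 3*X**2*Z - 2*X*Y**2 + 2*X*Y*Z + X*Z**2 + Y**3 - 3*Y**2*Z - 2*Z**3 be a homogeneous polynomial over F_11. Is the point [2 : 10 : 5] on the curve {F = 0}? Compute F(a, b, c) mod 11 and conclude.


F(2,10,5) ≡ 1 (mod 11); P is NOT on the curve.

Evaluate F(2, 10, 5) term-by-term (mod 11).
  -X**3 ↦ -1·8·1·1 = -8
  -3*X**2*Y ↦ -3·4·10·1 = -120
  -3*X**2*Z ↦ -3·4·1·5 = -60
  -2*X*Y**2 ↦ -2·2·100·1 = -400
  2*X*Y*Z ↦ 2·2·10·5 = 200
  X*Z**2 ↦ 1·2·1·25 = 50
  Y**3 ↦ 1·1·1000·1 = 1000
  -3*Y**2*Z ↦ -3·1·100·5 = -1500
  -2*Z**3 ↦ -2·1·1·125 = -250
Sum: F(2, 10, 5) = (-8) + (-120) + (-60) + (-400) + (200) + (50) + (1000) + (-1500) + (-250) = -1088.
Reducing mod 11: -1088 ≡ 1 (mod 11).
Since F(a, b, c) ≡ 1 ≠ 0 (mod 11), P does NOT lie on the curve.


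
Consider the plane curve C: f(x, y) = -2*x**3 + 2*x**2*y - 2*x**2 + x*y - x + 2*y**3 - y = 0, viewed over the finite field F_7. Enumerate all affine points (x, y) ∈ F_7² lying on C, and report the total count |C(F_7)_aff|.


Affine F_7-points: {(0, 0), (0, 2), (0, 5), (3, 4)}; count = 4.

For each of the 49 pairs (x, y) ∈ F_7², evaluate f(x, y) mod 7. Record the zeros.
  x = 0: [0↦0, 1↦1, 2↦0, 3↦2, 4↦5, 5↦0, 6↦6]  zeros at y ∈ {0, 2, 5}
  x = 1: [0↦2, 1↦6, 2↦1, 3↦6, 4↦5, 5↦3, 6↦5]  zeros at y ∈ ∅
  x = 2: [0↦2, 1↦6, 2↦1, 3↦6, 4↦5, 5↦3, 6↦5]  zeros at y ∈ ∅
  x = 3: [0↦2, 1↦3, 2↦2, 3↦4, 4↦0, 5↦2, 6↦1]  zeros at y ∈ {4}
  x = 4: [0↦4, 1↦6, 2↦6, 3↦2, 4↦6, 5↦2, 6↦2]  zeros at y ∈ ∅
  x = 5: [0↦3, 1↦3, 2↦1, 3↦2, 4↦4, 5↦5, 6↦3]  zeros at y ∈ ∅
  x = 6: [0↦1, 1↦3, 2↦3, 3↦6, 4↦3, 5↦6, 6↦6]  zeros at y ∈ ∅
Collecting zeros: affine points = {(0, 0), (0, 2), (0, 5), (3, 4)}.
Total count |C(F_7)_aff| = 4.


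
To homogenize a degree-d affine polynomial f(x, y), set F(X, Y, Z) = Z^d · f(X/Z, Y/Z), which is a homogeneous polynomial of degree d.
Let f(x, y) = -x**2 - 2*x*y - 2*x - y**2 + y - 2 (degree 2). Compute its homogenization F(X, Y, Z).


F(X, Y, Z) = -X**2 - 2*X*Y - 2*X*Z - Y**2 + Y*Z - 2*Z**2

deg(f) = 2.
Substitute x = X/Z, y = Y/Z into f, then multiply by Z^2.
  monomial -1·x^2·y^0 ↦ -1·X^2·Y^0·Z^0.
  monomial -2·x^1·y^1 ↦ -2·X^1·Y^1·Z^0.
  monomial -2·x^1·y^0 ↦ -2·X^1·Y^0·Z^1.
  monomial -1·x^0·y^2 ↦ -1·X^0·Y^2·Z^0.
  monomial 1·x^0·y^1 ↦ 1·X^0·Y^1·Z^1.
  monomial -2·x^0·y^0 ↦ -2·X^0·Y^0·Z^2.
Collecting: F(X, Y, Z) = -X**2 - 2*X*Y - 2*X*Z - Y**2 + Y*Z - 2*Z**2.


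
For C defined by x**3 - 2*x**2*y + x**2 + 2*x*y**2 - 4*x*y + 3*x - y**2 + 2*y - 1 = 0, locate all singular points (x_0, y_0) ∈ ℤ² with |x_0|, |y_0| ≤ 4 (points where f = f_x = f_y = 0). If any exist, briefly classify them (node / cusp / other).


Singular points: {(1, 2)}; classification: cusp.

Compute partial derivatives:
  f_x = 3*x**2 - 4*x*y + 2*x + 2*y**2 - 4*y + 3.
  f_y = -2*x**2 + 4*x*y - 4*x - 2*y + 2.
Scan x_0 ∈ {−4, ..., 4}. For each x_0, f_y(x_0, y) is a polynomial in y; find its integer roots y ∈ {−4, ..., 4}, then test f_x and f at those candidates.
  x = -4: f_y(-4, y) = -18*y - 14; no integer root y with |y| ≤ 4.
  x = -3: f_y(-3, y) = -14*y - 4; no integer root y with |y| ≤ 4.
  x = -2: f_y(-2, y) = 2 - 10*y; no integer root y with |y| ≤ 4.
  x = -1: f_y(-1, y) = 4 - 6*y; no integer root y with |y| ≤ 4.
  x = 0: f_y(0, y) = 2 - 2*y; vanishes at y ∈ {1}. (0, 1): f_x = 1 ≠ 0.
  x = 1: f_y(1, y) = 2*y - 4; vanishes at y ∈ {2}. (1, 2): f_x = 0, f = 0 — SINGULAR.
  x = 2: f_y(2, y) = 6*y - 14; no integer root y with |y| ≤ 4.
  x = 3: f_y(3, y) = 10*y - 28; no integer root y with |y| ≤ 4.
  x = 4: f_y(4, y) = 14*y - 46; no integer root y with |y| ≤ 4.
Only singular point on the grid: (1, 2).
Classify: substitute x = 1 + u, y = 2 + v and expand: f = u**3 - 2*u**2*v + 2*u*v**2 + v**2.
No constant or linear terms (consistent with a singular point). Quadratic part: v**2. Cubic part: u**3 - 2*u**2*v + 2*u*v**2.
The quadratic part v**2 is a perfect square, so there is a single (double) tangent line v = 0, i.e. y = 2. Restricting the cubic part to that line (v = 0) leaves u**3 ≠ 0, so f is not divisible by v and the branch is v² ≈ -u**3 to lowest order — this is a cusp.
Classification: cusp.


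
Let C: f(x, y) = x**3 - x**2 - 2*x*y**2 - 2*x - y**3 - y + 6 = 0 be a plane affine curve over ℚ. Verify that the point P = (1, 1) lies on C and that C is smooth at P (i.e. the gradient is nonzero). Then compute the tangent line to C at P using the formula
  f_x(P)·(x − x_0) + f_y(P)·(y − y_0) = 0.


Tangent line at P: -3*x - 8*y + 11 = 0.

Step 1: f(1, 1) = 0, so P lies on C.
Step 2: partial derivatives
  f_x(x, y) = 3*x**2 - 2*x - 2*y**2 - 2, f_y(x, y) = -4*x*y - 3*y**2 - 1.
  f_x(P) = -3, f_y(P) = -8 (gradient nonzero, so P is smooth).
Step 3: tangent line at P: -3·(x − 1) + -8·(y − 1) = 0.
Expanding: -3*x - 8*y + 11 = 0.


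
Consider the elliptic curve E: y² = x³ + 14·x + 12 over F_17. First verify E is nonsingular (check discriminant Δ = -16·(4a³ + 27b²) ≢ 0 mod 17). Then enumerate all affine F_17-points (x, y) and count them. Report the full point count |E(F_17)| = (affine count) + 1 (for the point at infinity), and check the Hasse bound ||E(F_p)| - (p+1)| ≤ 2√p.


Affine points = {(3, 8), (3, 9), (4, 8), (4, 9), (9, 0), (10, 8), (10, 9), (11, 1), (11, 16), (12, 2), (12, 15)}; affine count = 11; |E(F_17)| = 12.

Discriminant check: Δ ∝ 4a³ + 27b² = 4·14³ + 27·12² = 4·2744 + 27·144 ≡ 6 (mod 17). Nonzero ⇒ E is nonsingular.
For each x ∈ F_17, compute rhs = x³ + 14·x + 12 mod 17, then count y ∈ F_17 with y² ≡ rhs.
  x = 0: rhs = 12, matching y values: none (0 points).
  x = 1: rhs = 10, matching y values: none (0 points).
  x = 2: rhs = 14, matching y values: none (0 points).
  x = 3: rhs = 13, matching y values: 8, 9 (2 points).
  x = 4: rhs = 13, matching y values: 8, 9 (2 points).
  x = 5: rhs = 3, matching y values: none (0 points).
  x = 6: rhs = 6, matching y values: none (0 points).
  x = 7: rhs = 11, matching y values: none (0 points).
  x = 8: rhs = 7, matching y values: none (0 points).
  x = 9: rhs = 0, matching y values: 0 (1 points).
  x = 10: rhs = 13, matching y values: 8, 9 (2 points).
  x = 11: rhs = 1, matching y values: 1, 16 (2 points).
  x = 12: rhs = 4, matching y values: 2, 15 (2 points).
  x = 13: rhs = 11, matching y values: none (0 points).
  x = 14: rhs = 11, matching y values: none (0 points).
  x = 15: rhs = 10, matching y values: none (0 points).
  x = 16: rhs = 14, matching y values: none (0 points).
Total affine count: 11.
Full point count |E(F_17)| = 11 + 1 = 12.
Hasse bound: |12 − (17+1)| = |-6| = 6 ≤ 2√17 ≈ 8.2462 ✓.


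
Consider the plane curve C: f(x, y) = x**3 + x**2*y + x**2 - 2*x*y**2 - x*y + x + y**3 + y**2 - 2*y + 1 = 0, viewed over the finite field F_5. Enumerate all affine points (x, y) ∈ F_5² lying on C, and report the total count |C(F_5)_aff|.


Affine F_5-points: {(2, 0), (2, 3), (3, 0), (3, 1), (3, 4), (4, 0), (4, 2)}; count = 7.

For each of the 25 pairs (x, y) ∈ F_5², evaluate f(x, y) mod 5. Record the zeros.
  x = 0: [0↦1, 1↦1, 2↦4, 3↦1, 4↦3]  zeros at y ∈ ∅
  x = 1: [0↦4, 1↦2, 2↦4, 3↦1, 4↦4]  zeros at y ∈ ∅
  x = 2: [0↦0, 1↦3, 2↦1, 3↦0, 4↦1]  zeros at y ∈ {0, 3}
  x = 3: [0↦0, 1↦0, 2↦1, 3↦4, 4↦0]  zeros at y ∈ {0, 1, 4}
  x = 4: [0↦0, 1↦4, 2↦0, 3↦4, 4↦2]  zeros at y ∈ {0, 2}
Collecting zeros: affine points = {(2, 0), (2, 3), (3, 0), (3, 1), (3, 4), (4, 0), (4, 2)}.
Total count |C(F_5)_aff| = 7.


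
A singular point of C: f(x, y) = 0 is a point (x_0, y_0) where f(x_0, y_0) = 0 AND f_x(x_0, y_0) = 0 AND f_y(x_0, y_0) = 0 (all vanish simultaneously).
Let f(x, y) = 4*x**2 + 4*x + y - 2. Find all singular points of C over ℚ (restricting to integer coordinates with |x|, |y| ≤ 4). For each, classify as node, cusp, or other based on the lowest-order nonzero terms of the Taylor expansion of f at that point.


No singular points in the scanned grid; C is smooth there.

Compute partial derivatives:
  f_x = 8*x + 4.
  f_y = 1.
f_y = 1 is a nonzero constant, so f_y never vanishes: no point (x, y) can satisfy f = f_x = f_y = 0. In particular no (x, y) ∈ {−4, ..., 4}² is singular; the curve is smooth.


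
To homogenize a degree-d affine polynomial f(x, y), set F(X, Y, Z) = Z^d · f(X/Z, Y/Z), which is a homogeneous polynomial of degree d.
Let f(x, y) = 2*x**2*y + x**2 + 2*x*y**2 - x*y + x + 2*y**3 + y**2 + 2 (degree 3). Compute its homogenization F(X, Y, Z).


F(X, Y, Z) = 2*X**2*Y + X**2*Z + 2*X*Y**2 - X*Y*Z + X*Z**2 + 2*Y**3 + Y**2*Z + 2*Z**3

deg(f) = 3.
Substitute x = X/Z, y = Y/Z into f, then multiply by Z^3.
  monomial 2·x^2·y^1 ↦ 2·X^2·Y^1·Z^0.
  monomial 1·x^2·y^0 ↦ 1·X^2·Y^0·Z^1.
  monomial 2·x^1·y^2 ↦ 2·X^1·Y^2·Z^0.
  monomial -1·x^1·y^1 ↦ -1·X^1·Y^1·Z^1.
  monomial 1·x^1·y^0 ↦ 1·X^1·Y^0·Z^2.
  monomial 2·x^0·y^3 ↦ 2·X^0·Y^3·Z^0.
  monomial 1·x^0·y^2 ↦ 1·X^0·Y^2·Z^1.
  monomial 2·x^0·y^0 ↦ 2·X^0·Y^0·Z^3.
Collecting: F(X, Y, Z) = 2*X**2*Y + X**2*Z + 2*X*Y**2 - X*Y*Z + X*Z**2 + 2*Y**3 + Y**2*Z + 2*Z**3.


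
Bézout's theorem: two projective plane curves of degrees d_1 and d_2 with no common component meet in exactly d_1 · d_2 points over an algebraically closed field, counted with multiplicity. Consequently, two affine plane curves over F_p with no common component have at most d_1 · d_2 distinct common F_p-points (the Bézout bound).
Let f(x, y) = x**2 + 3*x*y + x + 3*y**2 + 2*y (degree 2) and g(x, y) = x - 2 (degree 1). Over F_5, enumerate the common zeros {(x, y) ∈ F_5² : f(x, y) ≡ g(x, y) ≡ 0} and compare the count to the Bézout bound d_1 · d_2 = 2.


Common zeros: ∅; count = 0; Bézout bound = 2.

deg(f) = 2, deg(g) = 1, so Bézout bound = 2.
Scan x ∈ F_5. For each x, list the y ∈ F_5 with f(x, y) ≡ 0 and those with g(x, y) ≡ 0 (mod 5); the common zeros in that column are the intersection.
  x = 0: f ≡ 0 at y ∈ {0, 1}; g ≡ 0 at y ∈ ∅; common: ∅.
  x = 1: f ≡ 0 at y ∈ {1, 4}; g ≡ 0 at y ∈ ∅; common: ∅.
  x = 2: f ≡ 0 at y ∈ ∅; g ≡ 0 at y ∈ {0, 1, 2, 3, 4}; common: ∅.
  x = 3: f ≡ 0 at y ∈ ∅; g ≡ 0 at y ∈ ∅; common: ∅.
  x = 4: f ≡ 0 at y ∈ {0, 2}; g ≡ 0 at y ∈ ∅; common: ∅.
Collecting: common zeros = ∅, so the count is 0.
Comparison with the Bézout bound: 0 ≤ 2 = deg(f)·deg(g), as expected for curves with no common component (the affine F_5-count falls short of the bound because intersections may lie at infinity, over extension fields, or carry multiplicity).


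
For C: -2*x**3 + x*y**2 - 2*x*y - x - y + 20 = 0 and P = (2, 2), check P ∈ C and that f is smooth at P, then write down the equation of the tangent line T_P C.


Tangent line at P: -25*x + 3*y + 44 = 0.

Step 1: f(2, 2) = 0, so P lies on C.
Step 2: partial derivatives
  f_x(x, y) = -6*x**2 + y**2 - 2*y - 1, f_y(x, y) = 2*x*y - 2*x - 1.
  f_x(P) = -25, f_y(P) = 3 (gradient nonzero, so P is smooth).
Step 3: tangent line at P: -25·(x − 2) + 3·(y − 2) = 0.
Expanding: -25*x + 3*y + 44 = 0.


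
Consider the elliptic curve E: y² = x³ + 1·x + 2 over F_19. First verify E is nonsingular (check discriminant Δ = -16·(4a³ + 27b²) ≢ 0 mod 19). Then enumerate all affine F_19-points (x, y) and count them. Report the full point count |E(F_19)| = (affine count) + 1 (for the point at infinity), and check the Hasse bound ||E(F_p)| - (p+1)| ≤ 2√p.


Affine points = {(1, 2), (1, 17), (8, 3), (8, 16), (10, 9), (10, 10), (14, 9), (14, 10), (17, 7), (17, 12), (18, 0)}; affine count = 11; |E(F_19)| = 12.

Discriminant check: Δ ∝ 4a³ + 27b² = 4·1³ + 27·2² = 4·1 + 27·4 ≡ 17 (mod 19). Nonzero ⇒ E is nonsingular.
For each x ∈ F_19, compute rhs = x³ + 1·x + 2 mod 19, then count y ∈ F_19 with y² ≡ rhs.
  x = 0: rhs = 2, matching y values: none (0 points).
  x = 1: rhs = 4, matching y values: 2, 17 (2 points).
  x = 2: rhs = 12, matching y values: none (0 points).
  x = 3: rhs = 13, matching y values: none (0 points).
  x = 4: rhs = 13, matching y values: none (0 points).
  x = 5: rhs = 18, matching y values: none (0 points).
  x = 6: rhs = 15, matching y values: none (0 points).
  x = 7: rhs = 10, matching y values: none (0 points).
  x = 8: rhs = 9, matching y values: 3, 16 (2 points).
  x = 9: rhs = 18, matching y values: none (0 points).
  x = 10: rhs = 5, matching y values: 9, 10 (2 points).
  x = 11: rhs = 14, matching y values: none (0 points).
  x = 12: rhs = 13, matching y values: none (0 points).
  x = 13: rhs = 8, matching y values: none (0 points).
  x = 14: rhs = 5, matching y values: 9, 10 (2 points).
  x = 15: rhs = 10, matching y values: none (0 points).
  x = 16: rhs = 10, matching y values: none (0 points).
  x = 17: rhs = 11, matching y values: 7, 12 (2 points).
  x = 18: rhs = 0, matching y values: 0 (1 points).
Total affine count: 11.
Full point count |E(F_19)| = 11 + 1 = 12.
Hasse bound: |12 − (19+1)| = |-8| = 8 ≤ 2√19 ≈ 8.7178 ✓.


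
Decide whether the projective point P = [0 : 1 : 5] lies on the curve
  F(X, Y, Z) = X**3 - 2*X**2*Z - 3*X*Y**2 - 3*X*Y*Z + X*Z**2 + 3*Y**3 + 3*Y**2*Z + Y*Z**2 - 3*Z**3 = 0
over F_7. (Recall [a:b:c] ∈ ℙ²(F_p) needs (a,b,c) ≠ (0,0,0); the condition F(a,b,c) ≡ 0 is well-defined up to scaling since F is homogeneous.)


F(0,1,5) ≡ 4 (mod 7); P is NOT on the curve.

Evaluate F(0, 1, 5) term-by-term (mod 7).
  X**3 ↦ 1·0·1·1 = 0
  -2*X**2*Z ↦ -2·0·1·5 = 0
  -3*X*Y**2 ↦ -3·0·1·1 = 0
  -3*X*Y*Z ↦ -3·0·1·5 = 0
  X*Z**2 ↦ 1·0·1·25 = 0
  3*Y**3 ↦ 3·1·1·1 = 3
  3*Y**2*Z ↦ 3·1·1·5 = 15
  Y*Z**2 ↦ 1·1·1·25 = 25
  -3*Z**3 ↦ -3·1·1·125 = -375
Sum: F(0, 1, 5) = (0) + (0) + (0) + (0) + (0) + (3) + (15) + (25) + (-375) = -332.
Reducing mod 7: -332 ≡ 4 (mod 7).
Since F(a, b, c) ≡ 4 ≠ 0 (mod 7), P does NOT lie on the curve.


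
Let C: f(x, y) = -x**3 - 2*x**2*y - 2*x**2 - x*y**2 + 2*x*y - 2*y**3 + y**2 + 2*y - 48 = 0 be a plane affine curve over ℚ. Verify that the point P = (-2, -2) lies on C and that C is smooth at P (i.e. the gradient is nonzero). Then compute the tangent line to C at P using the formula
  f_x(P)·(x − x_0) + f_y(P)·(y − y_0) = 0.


Tangent line at P: -28*x - 46*y - 148 = 0.

Step 1: f(-2, -2) = 0, so P lies on C.
Step 2: partial derivatives
  f_x(x, y) = -3*x**2 - 4*x*y - 4*x - y**2 + 2*y, f_y(x, y) = -2*x**2 - 2*x*y + 2*x - 6*y**2 + 2*y + 2.
  f_x(P) = -28, f_y(P) = -46 (gradient nonzero, so P is smooth).
Step 3: tangent line at P: -28·(x − -2) + -46·(y − -2) = 0.
Expanding: -28*x - 46*y - 148 = 0.


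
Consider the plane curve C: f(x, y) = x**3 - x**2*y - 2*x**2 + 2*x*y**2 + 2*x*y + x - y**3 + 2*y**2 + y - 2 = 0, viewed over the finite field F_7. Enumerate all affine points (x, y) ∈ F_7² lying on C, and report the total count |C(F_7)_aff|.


Affine F_7-points: {(0, 1), (0, 2), (0, 6), (2, 0), (3, 3), (3, 6), (5, 6)}; count = 7.

For each of the 49 pairs (x, y) ∈ F_7², evaluate f(x, y) mod 7. Record the zeros.
  x = 0: [0↦5, 1↦0, 2↦0, 3↦6, 4↦5, 5↦5, 6↦0]  zeros at y ∈ {1, 2, 6}
  x = 1: [0↦5, 1↦3, 2↦3, 3↦6, 4↦6, 5↦4, 6↦1]  zeros at y ∈ ∅
  x = 2: [0↦0, 1↦6, 2↦4, 3↦2, 4↦1, 5↦2, 6↦6]  zeros at y ∈ {0}
  x = 3: [0↦3, 1↦1, 2↦2, 3↦0, 4↦3, 5↦5, 6↦0]  zeros at y ∈ {3, 6}
  x = 4: [0↦6, 1↦1, 2↦3, 3↦6, 4↦4, 5↦5, 6↦3]  zeros at y ∈ ∅
  x = 5: [0↦1, 1↦5, 2↦6, 3↦5, 4↦3, 5↦1, 6↦0]  zeros at y ∈ {6}
  x = 6: [0↦1, 1↦5, 2↦3, 3↦3, 4↦6, 5↦6, 6↦4]  zeros at y ∈ ∅
Collecting zeros: affine points = {(0, 1), (0, 2), (0, 6), (2, 0), (3, 3), (3, 6), (5, 6)}.
Total count |C(F_7)_aff| = 7.


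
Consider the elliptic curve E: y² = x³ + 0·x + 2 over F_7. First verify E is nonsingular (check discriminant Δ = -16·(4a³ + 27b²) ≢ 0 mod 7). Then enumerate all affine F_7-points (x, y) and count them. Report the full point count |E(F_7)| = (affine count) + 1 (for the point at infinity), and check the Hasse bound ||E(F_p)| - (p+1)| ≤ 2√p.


Affine points = {(0, 3), (0, 4), (3, 1), (3, 6), (5, 1), (5, 6), (6, 1), (6, 6)}; affine count = 8; |E(F_7)| = 9.

Discriminant check: Δ ∝ 4a³ + 27b² = 4·0³ + 27·2² = 4·0 + 27·4 ≡ 3 (mod 7). Nonzero ⇒ E is nonsingular.
For each x ∈ F_7, compute rhs = x³ + 0·x + 2 mod 7, then count y ∈ F_7 with y² ≡ rhs.
  x = 0: rhs = 2, matching y values: 3, 4 (2 points).
  x = 1: rhs = 3, matching y values: none (0 points).
  x = 2: rhs = 3, matching y values: none (0 points).
  x = 3: rhs = 1, matching y values: 1, 6 (2 points).
  x = 4: rhs = 3, matching y values: none (0 points).
  x = 5: rhs = 1, matching y values: 1, 6 (2 points).
  x = 6: rhs = 1, matching y values: 1, 6 (2 points).
Total affine count: 8.
Full point count |E(F_7)| = 8 + 1 = 9.
Hasse bound: |9 − (7+1)| = |1| = 1 ≤ 2√7 ≈ 5.2915 ✓.


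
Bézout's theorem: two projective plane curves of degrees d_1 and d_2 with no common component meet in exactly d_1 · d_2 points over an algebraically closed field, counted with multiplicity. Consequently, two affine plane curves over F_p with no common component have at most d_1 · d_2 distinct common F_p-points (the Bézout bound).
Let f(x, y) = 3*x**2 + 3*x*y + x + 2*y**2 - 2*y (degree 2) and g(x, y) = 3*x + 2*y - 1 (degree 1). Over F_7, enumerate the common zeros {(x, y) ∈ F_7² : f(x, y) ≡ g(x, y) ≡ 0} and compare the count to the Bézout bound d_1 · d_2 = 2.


Common zeros: {(6, 2)}; count = 1; Bézout bound = 2.

deg(f) = 2, deg(g) = 1, so Bézout bound = 2.
Scan x ∈ F_7. For each x, list the y ∈ F_7 with f(x, y) ≡ 0 and those with g(x, y) ≡ 0 (mod 7); the common zeros in that column are the intersection.
  x = 0: f ≡ 0 at y ∈ {0, 1}; g ≡ 0 at y ∈ {4}; common: ∅.
  x = 1: f ≡ 0 at y ∈ {1, 2}; g ≡ 0 at y ∈ {6}; common: ∅.
  x = 2: f ≡ 0 at y ∈ {0, 5}; g ≡ 0 at y ∈ {1}; common: ∅.
  x = 3: f ≡ 0 at y ∈ ∅; g ≡ 0 at y ∈ {3}; common: ∅.
  x = 4: f ≡ 0 at y ∈ ∅; g ≡ 0 at y ∈ {5}; common: ∅.
  x = 5: f ≡ 0 at y ∈ ∅; g ≡ 0 at y ∈ {0}; common: ∅.
  x = 6: f ≡ 0 at y ∈ {2, 4}; g ≡ 0 at y ∈ {2}; common: {2}.
Collecting: common zeros = {(6, 2)}, so the count is 1.
Comparison with the Bézout bound: 1 ≤ 2 = deg(f)·deg(g), as expected for curves with no common component (the affine F_7-count falls short of the bound because intersections may lie at infinity, over extension fields, or carry multiplicity).


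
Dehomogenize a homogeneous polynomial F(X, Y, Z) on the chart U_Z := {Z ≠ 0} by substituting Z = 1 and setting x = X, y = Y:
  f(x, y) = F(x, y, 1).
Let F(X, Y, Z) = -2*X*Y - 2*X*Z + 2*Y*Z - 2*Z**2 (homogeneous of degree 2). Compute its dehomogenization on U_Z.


f(x, y) = -2*x*y - 2*x + 2*y - 2

On U_Z we set Z = 1. Each monomial c·X^i·Y^j·Z^k in F becomes c·x^i·y^j·1^k = c·x^i·y^j.
Substituting Z = 1: F(X, Y, 1) = -2*x*y - 2*x + 2*y - 2.
Note: deg(f) ≤ deg(F) = 2; strict inequality happens when F is divisible by Z (lost terms).


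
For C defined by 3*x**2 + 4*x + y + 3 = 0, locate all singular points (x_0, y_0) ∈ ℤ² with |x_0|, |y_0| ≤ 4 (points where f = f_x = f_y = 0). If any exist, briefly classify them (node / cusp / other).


No singular points in the scanned grid; C is smooth there.

Compute partial derivatives:
  f_x = 6*x + 4.
  f_y = 1.
f_y = 1 is a nonzero constant, so f_y never vanishes: no point (x, y) can satisfy f = f_x = f_y = 0. In particular no (x, y) ∈ {−4, ..., 4}² is singular; the curve is smooth.


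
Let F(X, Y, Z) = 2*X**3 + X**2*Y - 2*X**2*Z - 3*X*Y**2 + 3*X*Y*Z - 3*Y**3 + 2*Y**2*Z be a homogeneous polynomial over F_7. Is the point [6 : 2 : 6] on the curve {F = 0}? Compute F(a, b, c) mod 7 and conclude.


F(6,2,6) ≡ 2 (mod 7); P is NOT on the curve.

Evaluate F(6, 2, 6) term-by-term (mod 7).
  2*X**3 ↦ 2·216·1·1 = 432
  X**2*Y ↦ 1·36·2·1 = 72
  -2*X**2*Z ↦ -2·36·1·6 = -432
  -3*X*Y**2 ↦ -3·6·4·1 = -72
  3*X*Y*Z ↦ 3·6·2·6 = 216
  -3*Y**3 ↦ -3·1·8·1 = -24
  2*Y**2*Z ↦ 2·1·4·6 = 48
Sum: F(6, 2, 6) = (432) + (72) + (-432) + (-72) + (216) + (-24) + (48) = 240.
Reducing mod 7: 240 ≡ 2 (mod 7).
Since F(a, b, c) ≡ 2 ≠ 0 (mod 7), P does NOT lie on the curve.


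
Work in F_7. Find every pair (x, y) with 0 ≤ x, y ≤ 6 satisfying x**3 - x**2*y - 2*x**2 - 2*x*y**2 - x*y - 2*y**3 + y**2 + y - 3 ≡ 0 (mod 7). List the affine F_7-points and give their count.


Affine F_7-points: {(1, 3), (3, 3), (3, 6), (4, 4)}; count = 4.

For each of the 49 pairs (x, y) ∈ F_7², evaluate f(x, y) mod 7. Record the zeros.
  x = 0: [0↦4, 1↦4, 2↦1, 3↦4, 4↦1, 5↦1, 6↦6]  zeros at y ∈ ∅
  x = 1: [0↦3, 1↦6, 2↦2, 3↦0, 4↦2, 5↦3, 6↦5]  zeros at y ∈ {3}
  x = 2: [0↦4, 1↦1, 2↦1, 3↦6, 4↦4, 5↦4, 6↦1]  zeros at y ∈ ∅
  x = 3: [0↦6, 1↦2, 2↦4, 3↦0, 4↦6, 5↦3, 6↦0]  zeros at y ∈ {3, 6}
  x = 4: [0↦1, 1↦1, 2↦3, 3↦2, 4↦0, 5↦6, 6↦1]  zeros at y ∈ {4}
  x = 5: [0↦2, 1↦4, 2↦4, 3↦4, 4↦6, 5↦5, 6↦3]  zeros at y ∈ ∅
  x = 6: [0↦1, 1↦3, 2↦6, 3↦5, 4↦2, 5↦6, 6↦5]  zeros at y ∈ ∅
Collecting zeros: affine points = {(1, 3), (3, 3), (3, 6), (4, 4)}.
Total count |C(F_7)_aff| = 4.


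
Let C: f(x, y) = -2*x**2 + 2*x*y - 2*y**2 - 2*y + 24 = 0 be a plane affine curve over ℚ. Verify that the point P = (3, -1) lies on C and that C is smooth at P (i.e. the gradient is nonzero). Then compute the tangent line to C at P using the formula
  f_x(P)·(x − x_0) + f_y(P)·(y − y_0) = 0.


Tangent line at P: -14*x + 8*y + 50 = 0.

Step 1: f(3, -1) = 0, so P lies on C.
Step 2: partial derivatives
  f_x(x, y) = -4*x + 2*y, f_y(x, y) = 2*x - 4*y - 2.
  f_x(P) = -14, f_y(P) = 8 (gradient nonzero, so P is smooth).
Step 3: tangent line at P: -14·(x − 3) + 8·(y − -1) = 0.
Expanding: -14*x + 8*y + 50 = 0.


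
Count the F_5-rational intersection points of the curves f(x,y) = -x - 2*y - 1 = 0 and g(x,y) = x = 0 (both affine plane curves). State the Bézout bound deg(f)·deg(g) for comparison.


Common zeros: {(0, 2)}; count = 1; Bézout bound = 1.

deg(f) = 1, deg(g) = 1, so Bézout bound = 1.
Scan x ∈ F_5. For each x, list the y ∈ F_5 with f(x, y) ≡ 0 and those with g(x, y) ≡ 0 (mod 5); the common zeros in that column are the intersection.
  x = 0: f ≡ 0 at y ∈ {2}; g ≡ 0 at y ∈ {0, 1, 2, 3, 4}; common: {2}.
  x = 1: f ≡ 0 at y ∈ {4}; g ≡ 0 at y ∈ ∅; common: ∅.
  x = 2: f ≡ 0 at y ∈ {1}; g ≡ 0 at y ∈ ∅; common: ∅.
  x = 3: f ≡ 0 at y ∈ {3}; g ≡ 0 at y ∈ ∅; common: ∅.
  x = 4: f ≡ 0 at y ∈ {0}; g ≡ 0 at y ∈ ∅; common: ∅.
Collecting: common zeros = {(0, 2)}, so the count is 1.
Comparison with the Bézout bound: 1 ≤ 1 = deg(f)·deg(g), as expected for curves with no common component (the bound is attained).


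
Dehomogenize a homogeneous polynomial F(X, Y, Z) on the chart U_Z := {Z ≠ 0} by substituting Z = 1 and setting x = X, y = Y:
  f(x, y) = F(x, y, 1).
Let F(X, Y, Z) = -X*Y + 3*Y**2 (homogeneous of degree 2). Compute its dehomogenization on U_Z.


f(x, y) = -x*y + 3*y**2

On U_Z we set Z = 1. Each monomial c·X^i·Y^j·Z^k in F becomes c·x^i·y^j·1^k = c·x^i·y^j.
Substituting Z = 1: F(X, Y, 1) = -x*y + 3*y**2.
Note: deg(f) ≤ deg(F) = 2; strict inequality happens when F is divisible by Z (lost terms).


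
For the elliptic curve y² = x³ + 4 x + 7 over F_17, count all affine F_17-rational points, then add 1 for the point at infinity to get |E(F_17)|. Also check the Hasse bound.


Affine points = {(4, 6), (4, 11), (5, 4), (5, 13), (6, 3), (6, 14), (7, 2), (7, 15), (12, 7), (12, 10), (14, 6), (14, 11), (15, 5), (15, 12), (16, 6), (16, 11)}; affine count = 16; |E(F_17)| = 17.

Discriminant check: Δ ∝ 4a³ + 27b² = 4·4³ + 27·7² = 4·64 + 27·49 ≡ 15 (mod 17). Nonzero ⇒ E is nonsingular.
For each x ∈ F_17, compute rhs = x³ + 4·x + 7 mod 17, then count y ∈ F_17 with y² ≡ rhs.
  x = 0: rhs = 7, matching y values: none (0 points).
  x = 1: rhs = 12, matching y values: none (0 points).
  x = 2: rhs = 6, matching y values: none (0 points).
  x = 3: rhs = 12, matching y values: none (0 points).
  x = 4: rhs = 2, matching y values: 6, 11 (2 points).
  x = 5: rhs = 16, matching y values: 4, 13 (2 points).
  x = 6: rhs = 9, matching y values: 3, 14 (2 points).
  x = 7: rhs = 4, matching y values: 2, 15 (2 points).
  x = 8: rhs = 7, matching y values: none (0 points).
  x = 9: rhs = 7, matching y values: none (0 points).
  x = 10: rhs = 10, matching y values: none (0 points).
  x = 11: rhs = 5, matching y values: none (0 points).
  x = 12: rhs = 15, matching y values: 7, 10 (2 points).
  x = 13: rhs = 12, matching y values: none (0 points).
  x = 14: rhs = 2, matching y values: 6, 11 (2 points).
  x = 15: rhs = 8, matching y values: 5, 12 (2 points).
  x = 16: rhs = 2, matching y values: 6, 11 (2 points).
Total affine count: 16.
Full point count |E(F_17)| = 16 + 1 = 17.
Hasse bound: |17 − (17+1)| = |-1| = 1 ≤ 2√17 ≈ 8.2462 ✓.


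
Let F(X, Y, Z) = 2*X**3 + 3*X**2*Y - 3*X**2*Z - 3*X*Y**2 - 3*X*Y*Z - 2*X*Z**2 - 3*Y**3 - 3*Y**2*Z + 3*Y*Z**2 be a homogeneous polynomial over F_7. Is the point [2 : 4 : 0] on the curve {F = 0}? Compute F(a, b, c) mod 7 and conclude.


F(2,4,0) ≡ 0 (mod 7); P is on the curve.

Evaluate F(2, 4, 0) term-by-term (mod 7).
  2*X**3 ↦ 2·8·1·1 = 16
  3*X**2*Y ↦ 3·4·4·1 = 48
  -3*X**2*Z ↦ -3·4·1·0 = 0
  -3*X*Y**2 ↦ -3·2·16·1 = -96
  -3*X*Y*Z ↦ -3·2·4·0 = 0
  -2*X*Z**2 ↦ -2·2·1·0 = 0
  -3*Y**3 ↦ -3·1·64·1 = -192
  -3*Y**2*Z ↦ -3·1·16·0 = 0
  3*Y*Z**2 ↦ 3·1·4·0 = 0
Sum: F(2, 4, 0) = (16) + (48) + (0) + (-96) + (0) + (0) + (-192) + (0) + (0) = -224.
Reducing mod 7: -224 ≡ 0 (mod 7).
Since F(a, b, c) ≡ 0 (mod 7), P lies on the curve.


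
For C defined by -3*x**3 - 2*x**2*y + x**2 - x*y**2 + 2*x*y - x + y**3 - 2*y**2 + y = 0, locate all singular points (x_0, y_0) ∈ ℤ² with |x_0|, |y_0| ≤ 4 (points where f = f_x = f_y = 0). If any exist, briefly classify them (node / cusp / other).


Singular points: {(0, 1)}; classification: node.

Compute partial derivatives:
  f_x = -9*x**2 - 4*x*y + 2*x - y**2 + 2*y - 1.
  f_y = -2*x**2 - 2*x*y + 2*x + 3*y**2 - 4*y + 1.
Scan x_0 ∈ {−4, ..., 4}. For each x_0, f_y(x_0, y) is a polynomial in y; find its integer roots y ∈ {−4, ..., 4}, then test f_x and f at those candidates.
  x = -4: f_y(-4, y) = 3*y**2 + 4*y - 39; vanishes at y ∈ {3}. (-4, 3): f_x = -108 ≠ 0.
  x = -3: f_y(-3, y) = 3*y**2 + 2*y - 23; no integer root y with |y| ≤ 4.
  x = -2: f_y(-2, y) = 3*y**2 - 11; no integer root y with |y| ≤ 4.
  x = -1: f_y(-1, y) = 3*y**2 - 2*y - 3; no integer root y with |y| ≤ 4.
  x = 0: f_y(0, y) = 3*y**2 - 4*y + 1; vanishes at y ∈ {1}. (0, 1): f_x = 0, f = 0 — SINGULAR.
  x = 1: f_y(1, y) = 3*y**2 - 6*y + 1; no integer root y with |y| ≤ 4.
  x = 2: f_y(2, y) = 3*y**2 - 8*y - 3; vanishes at y ∈ {3}. (2, 3): f_x = -60 ≠ 0.
  x = 3: f_y(3, y) = 3*y**2 - 10*y - 11; no integer root y with |y| ≤ 4.
  x = 4: f_y(4, y) = 3*y**2 - 12*y - 23; no integer root y with |y| ≤ 4.
Only singular point on the grid: (0, 1).
Classify: substitute x = 0 + u, y = 1 + v and expand: f = -3*u**3 - 2*u**2*v - u**2 - u*v**2 + v**3 + v**2.
No constant or linear terms (consistent with a singular point). Quadratic part: -u**2 + v**2. Cubic part: -3*u**3 - 2*u**2*v - u*v**2 + v**3.
The quadratic part v**2 - u**2 = (v − u)(v + u) splits into two distinct linear factors, so there are two distinct tangent lines y − 1 = ±(x − 0) — this is a node (ordinary double point).
Classification: node.


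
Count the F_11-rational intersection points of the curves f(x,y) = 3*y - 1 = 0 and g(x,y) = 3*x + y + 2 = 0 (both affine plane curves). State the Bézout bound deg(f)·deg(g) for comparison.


Common zeros: {(9, 4)}; count = 1; Bézout bound = 1.

deg(f) = 1, deg(g) = 1, so Bézout bound = 1.
Scan x ∈ F_11. For each x, list the y ∈ F_11 with f(x, y) ≡ 0 and those with g(x, y) ≡ 0 (mod 11); the common zeros in that column are the intersection.
  x = 0: f ≡ 0 at y ∈ {4}; g ≡ 0 at y ∈ {9}; common: ∅.
  x = 1: f ≡ 0 at y ∈ {4}; g ≡ 0 at y ∈ {6}; common: ∅.
  x = 2: f ≡ 0 at y ∈ {4}; g ≡ 0 at y ∈ {3}; common: ∅.
  x = 3: f ≡ 0 at y ∈ {4}; g ≡ 0 at y ∈ {0}; common: ∅.
  x = 4: f ≡ 0 at y ∈ {4}; g ≡ 0 at y ∈ {8}; common: ∅.
  x = 5: f ≡ 0 at y ∈ {4}; g ≡ 0 at y ∈ {5}; common: ∅.
  x = 6: f ≡ 0 at y ∈ {4}; g ≡ 0 at y ∈ {2}; common: ∅.
  x = 7: f ≡ 0 at y ∈ {4}; g ≡ 0 at y ∈ {10}; common: ∅.
  x = 8: f ≡ 0 at y ∈ {4}; g ≡ 0 at y ∈ {7}; common: ∅.
  x = 9: f ≡ 0 at y ∈ {4}; g ≡ 0 at y ∈ {4}; common: {4}.
  x = 10: f ≡ 0 at y ∈ {4}; g ≡ 0 at y ∈ {1}; common: ∅.
Collecting: common zeros = {(9, 4)}, so the count is 1.
Comparison with the Bézout bound: 1 ≤ 1 = deg(f)·deg(g), as expected for curves with no common component (the bound is attained).
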